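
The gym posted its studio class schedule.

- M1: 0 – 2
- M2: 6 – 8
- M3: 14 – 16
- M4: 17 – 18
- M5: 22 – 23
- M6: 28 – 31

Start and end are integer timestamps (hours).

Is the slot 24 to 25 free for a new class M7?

M1: ends 2 at or before M7 starts 24 → clear.
M2: ends 8 at or before M7 starts 24 → clear.
M3: ends 16 at or before M7 starts 24 → clear.
M4: ends 18 at or before M7 starts 24 → clear.
M5: ends 23 at or before M7 starts 24 → clear.
M6: starts 28 at or after M7 ends 25 → clear.

Yes — the slot is free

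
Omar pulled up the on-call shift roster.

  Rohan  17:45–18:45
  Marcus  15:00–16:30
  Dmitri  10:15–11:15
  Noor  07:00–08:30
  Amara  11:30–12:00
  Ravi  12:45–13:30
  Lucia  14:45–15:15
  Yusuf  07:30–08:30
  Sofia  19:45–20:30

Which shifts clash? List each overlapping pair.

Two intervals overlap when each starts before the other ends.
Sorted by start: Noor, Yusuf, Dmitri, Amara, Ravi, Lucia, Marcus, Rohan, Sofia.
Yusuf starts before Noor ends → Noor and Yusuf overlap.
Dmitri starts after Noor ends, so nothing later overlaps Noor either.
Dmitri starts after Yusuf ends, so nothing later overlaps Yusuf either.
Amara starts after Dmitri ends, so nothing later overlaps Dmitri either.
Ravi starts after Amara ends, so nothing later overlaps Amara either.
Lucia starts after Ravi ends, so nothing later overlaps Ravi either.
Marcus starts before Lucia ends → Lucia and Marcus overlap.
Rohan starts after Lucia ends, so nothing later overlaps Lucia either.
Rohan starts after Marcus ends, so nothing later overlaps Marcus either.
Sofia starts after Rohan ends.

Lucia & Marcus, Noor & Yusuf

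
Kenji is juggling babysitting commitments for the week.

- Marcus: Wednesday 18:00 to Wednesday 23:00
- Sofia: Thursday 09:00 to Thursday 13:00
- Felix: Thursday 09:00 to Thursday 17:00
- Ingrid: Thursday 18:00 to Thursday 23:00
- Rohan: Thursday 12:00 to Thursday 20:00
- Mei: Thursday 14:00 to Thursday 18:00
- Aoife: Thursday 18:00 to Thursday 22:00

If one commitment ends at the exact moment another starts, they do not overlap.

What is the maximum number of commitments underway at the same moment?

Walk through starts and ends in time order (an end at T is processed before a start at T):
Wednesday 18:00 start Marcus → 1
Wednesday 23:00 end Marcus → 0
Thursday 09:00 start Felix → 1
Thursday 09:00 start Sofia → 2
Thursday 12:00 start Rohan → 3
Thursday 13:00 end Sofia → 2
Thursday 14:00 start Mei → 3
Thursday 17:00 end Felix → 2
Thursday 18:00 end Mei → 1
Thursday 18:00 start Aoife → 2
Thursday 18:00 start Ingrid → 3
Thursday 20:00 end Rohan → 2
Thursday 22:00 end Aoife → 1
Thursday 23:00 end Ingrid → 0
Peak is 3, at Thursday 12:00 (Felix, Rohan, Sofia).

3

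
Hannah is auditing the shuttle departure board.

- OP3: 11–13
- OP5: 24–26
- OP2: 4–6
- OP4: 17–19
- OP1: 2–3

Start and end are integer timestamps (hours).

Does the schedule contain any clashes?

Two intervals overlap when each starts before the other ends.
Sorted by start: OP1, OP2, OP3, OP4, OP5.
OP2 starts after OP1 ends; OP1 is clear from here.
OP3 starts after OP2 ends; OP2 is clear from here.
OP4 starts after OP3 ends; OP3 is clear from here.
OP5 starts after OP4 ends.
Every pair is clear; the schedule has no overlaps.

No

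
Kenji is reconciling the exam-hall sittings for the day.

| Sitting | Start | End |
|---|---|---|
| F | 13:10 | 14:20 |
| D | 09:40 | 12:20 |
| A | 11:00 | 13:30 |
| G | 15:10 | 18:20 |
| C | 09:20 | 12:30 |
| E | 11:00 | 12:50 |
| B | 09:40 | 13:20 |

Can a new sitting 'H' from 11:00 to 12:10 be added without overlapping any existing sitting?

No — it overlaps A, B, C, D, E

C: starts 09:20 before H ends 12:10, and ends 12:30 after H starts 11:00 → overlap.
B: starts 09:40 before H ends 12:10, and ends 13:20 after H starts 11:00 → overlap.
D: starts 09:40 before H ends 12:10, and ends 12:20 after H starts 11:00 → overlap.
A: starts 11:00 before H ends 12:10, and ends 13:30 after H starts 11:00 → overlap.
E: starts 11:00 before H ends 12:10, and ends 12:50 after H starts 11:00 → overlap.
F: starts 13:10 at or after H ends 12:10 → clear.
G: starts 15:10 at or after H ends 12:10 → clear.
H overlaps A, B, C, D, E.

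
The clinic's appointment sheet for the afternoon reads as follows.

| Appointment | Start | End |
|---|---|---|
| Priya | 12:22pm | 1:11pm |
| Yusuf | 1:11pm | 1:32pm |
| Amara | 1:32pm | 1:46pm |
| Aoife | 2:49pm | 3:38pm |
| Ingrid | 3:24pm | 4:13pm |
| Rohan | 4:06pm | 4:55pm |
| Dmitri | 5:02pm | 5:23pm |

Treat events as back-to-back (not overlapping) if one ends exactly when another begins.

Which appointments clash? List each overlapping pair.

Two intervals overlap when each starts before the other ends.
Sorted by start: Priya, Yusuf, Amara, Aoife, Ingrid, Rohan, Dmitri.
Yusuf starts exactly when Priya ends (back-to-back, no overlap), so nothing later overlaps Priya either.
Amara starts exactly when Yusuf ends (back-to-back, no overlap), so nothing later overlaps Yusuf either.
Aoife starts after Amara ends, so nothing later overlaps Amara either.
Ingrid starts before Aoife ends → Aoife and Ingrid overlap.
Rohan starts after Aoife ends, so nothing later overlaps Aoife either.
Rohan starts before Ingrid ends → Ingrid and Rohan overlap.
Dmitri starts after Ingrid ends.
Dmitri starts after Rohan ends.

Aoife & Ingrid, Ingrid & Rohan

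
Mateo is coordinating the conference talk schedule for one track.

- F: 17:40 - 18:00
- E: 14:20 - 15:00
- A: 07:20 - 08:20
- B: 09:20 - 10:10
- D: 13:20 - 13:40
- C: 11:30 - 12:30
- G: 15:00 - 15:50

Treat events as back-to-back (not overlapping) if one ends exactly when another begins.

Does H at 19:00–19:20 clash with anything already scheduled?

No — it doesn't clash with anything

A: ends 08:20 at or before H starts 19:00 → clear.
B: ends 10:10 at or before H starts 19:00 → clear.
C: ends 12:30 at or before H starts 19:00 → clear.
D: ends 13:40 at or before H starts 19:00 → clear.
E: ends 15:00 at or before H starts 19:00 → clear.
G: ends 15:50 at or before H starts 19:00 → clear.
F: ends 18:00 at or before H starts 19:00 → clear.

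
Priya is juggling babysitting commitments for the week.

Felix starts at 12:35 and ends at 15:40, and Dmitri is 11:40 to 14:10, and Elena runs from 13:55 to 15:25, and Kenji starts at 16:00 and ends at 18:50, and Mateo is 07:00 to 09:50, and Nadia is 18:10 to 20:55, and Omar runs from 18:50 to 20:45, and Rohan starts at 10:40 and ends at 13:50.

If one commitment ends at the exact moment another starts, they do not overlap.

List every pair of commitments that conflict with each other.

Sorted by start: Mateo, Rohan, Dmitri, Felix, Elena, Kenji, Nadia, Omar.
Rohan starts after Mateo ends; Mateo is clear from here.
Dmitri starts before Rohan ends → Rohan and Dmitri overlap.
Felix starts before Rohan ends → Rohan and Felix overlap.
Elena starts after Rohan ends; Rohan is clear from here.
Felix starts before Dmitri ends → Dmitri and Felix overlap.
Elena starts before Dmitri ends → Dmitri and Elena overlap.
Kenji starts after Dmitri ends; Dmitri is clear from here.
Elena starts before Felix ends → Felix and Elena overlap.
Kenji starts after Felix ends; Felix is clear from here.
Kenji starts after Elena ends; Elena is clear from here.
Nadia starts before Kenji ends → Kenji and Nadia overlap.
Omar starts exactly when Kenji ends (back-to-back, no overlap).
Omar starts before Nadia ends → Nadia and Omar overlap.

Dmitri & Elena, Dmitri & Felix, Dmitri & Rohan, Elena & Felix, Felix & Rohan, Kenji & Nadia, Nadia & Omar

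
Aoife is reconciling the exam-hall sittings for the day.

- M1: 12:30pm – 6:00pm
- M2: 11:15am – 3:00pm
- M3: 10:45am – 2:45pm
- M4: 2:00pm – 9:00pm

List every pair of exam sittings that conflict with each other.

Sorted by start: M3, M2, M1, M4.
M2 starts before M3 ends → M3 and M2 overlap.
M1 starts before M3 ends → M3 and M1 overlap.
M4 starts before M3 ends → M3 and M4 overlap.
M1 starts before M2 ends → M2 and M1 overlap.
M4 starts before M2 ends → M2 and M4 overlap.
M4 starts before M1 ends → M1 and M4 overlap.

M1 & M2, M1 & M3, M1 & M4, M2 & M3, M2 & M4, M3 & M4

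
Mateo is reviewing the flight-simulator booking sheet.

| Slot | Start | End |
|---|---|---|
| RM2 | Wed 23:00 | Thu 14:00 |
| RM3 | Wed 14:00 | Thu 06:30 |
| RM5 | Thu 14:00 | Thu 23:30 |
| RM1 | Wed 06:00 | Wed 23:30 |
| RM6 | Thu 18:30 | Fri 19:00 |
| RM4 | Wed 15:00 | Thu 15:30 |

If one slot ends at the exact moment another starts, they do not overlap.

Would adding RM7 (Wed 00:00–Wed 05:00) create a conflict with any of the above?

No — it doesn't clash with anything

RM1: starts Wed 06:00 at or after RM7 ends Wed 05:00 → clear.
RM3: starts Wed 14:00 at or after RM7 ends Wed 05:00 → clear.
RM4: starts Wed 15:00 at or after RM7 ends Wed 05:00 → clear.
RM2: starts Wed 23:00 at or after RM7 ends Wed 05:00 → clear.
RM5: starts Thu 14:00 at or after RM7 ends Wed 05:00 → clear.
RM6: starts Thu 18:30 at or after RM7 ends Wed 05:00 → clear.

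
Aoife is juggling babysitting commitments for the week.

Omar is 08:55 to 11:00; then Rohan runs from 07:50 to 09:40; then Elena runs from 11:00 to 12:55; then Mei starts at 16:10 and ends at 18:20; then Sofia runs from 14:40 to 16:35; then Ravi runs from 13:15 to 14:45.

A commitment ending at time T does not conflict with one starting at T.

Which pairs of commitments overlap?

Sorted by start: Rohan, Omar, Elena, Ravi, Sofia, Mei.
Omar starts before Rohan ends → Rohan and Omar overlap.
Elena starts after Rohan ends, so Rohan has no further overlaps.
Elena starts exactly when Omar ends (back-to-back, no overlap), so Omar has no further overlaps.
Ravi starts after Elena ends, so Elena has no further overlaps.
Sofia starts before Ravi ends → Ravi and Sofia overlap.
Mei starts after Ravi ends.
Mei starts before Sofia ends → Sofia and Mei overlap.

Mei & Sofia, Omar & Rohan, Ravi & Sofia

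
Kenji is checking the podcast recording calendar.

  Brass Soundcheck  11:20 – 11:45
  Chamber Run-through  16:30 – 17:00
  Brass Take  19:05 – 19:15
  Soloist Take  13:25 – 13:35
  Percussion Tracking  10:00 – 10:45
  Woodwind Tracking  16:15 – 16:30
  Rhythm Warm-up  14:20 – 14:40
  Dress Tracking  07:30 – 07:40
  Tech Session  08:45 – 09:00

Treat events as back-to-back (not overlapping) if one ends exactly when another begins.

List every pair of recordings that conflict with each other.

Sorted by start: Dress Tracking, Tech Session, Percussion Tracking, Brass Soundcheck, Soloist Take, Rhythm Warm-up, Woodwind Tracking, Chamber Run-through, Brass Take.
Tech Session starts after Dress Tracking ends — done with Dress Tracking.
Percussion Tracking starts after Tech Session ends — done with Tech Session.
Brass Soundcheck starts after Percussion Tracking ends — done with Percussion Tracking.
Soloist Take starts after Brass Soundcheck ends — done with Brass Soundcheck.
Rhythm Warm-up starts after Soloist Take ends — done with Soloist Take.
Woodwind Tracking starts after Rhythm Warm-up ends — done with Rhythm Warm-up.
Chamber Run-through starts exactly when Woodwind Tracking ends (back-to-back, no overlap) — done with Woodwind Tracking.
Brass Take starts after Chamber Run-through ends.

none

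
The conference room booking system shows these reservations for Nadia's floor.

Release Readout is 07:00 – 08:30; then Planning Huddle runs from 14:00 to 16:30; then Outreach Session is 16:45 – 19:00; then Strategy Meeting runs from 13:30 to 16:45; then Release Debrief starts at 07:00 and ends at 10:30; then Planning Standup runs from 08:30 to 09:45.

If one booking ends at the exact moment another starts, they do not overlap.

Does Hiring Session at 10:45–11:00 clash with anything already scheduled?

Release Debrief: ends 10:30 at or before Hiring Session starts 10:45 → clear.
Release Readout: ends 08:30 at or before Hiring Session starts 10:45 → clear.
Planning Standup: ends 09:45 at or before Hiring Session starts 10:45 → clear.
Strategy Meeting: starts 13:30 at or after Hiring Session ends 11:00 → clear.
Planning Huddle: starts 14:00 at or after Hiring Session ends 11:00 → clear.
Outreach Session: starts 16:45 at or after Hiring Session ends 11:00 → clear.

No — it doesn't clash with anything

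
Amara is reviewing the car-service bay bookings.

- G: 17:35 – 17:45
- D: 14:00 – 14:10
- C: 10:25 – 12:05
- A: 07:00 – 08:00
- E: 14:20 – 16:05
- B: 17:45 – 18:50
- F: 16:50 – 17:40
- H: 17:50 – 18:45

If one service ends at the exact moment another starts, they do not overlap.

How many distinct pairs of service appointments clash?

2

Sorted by start: A, C, D, E, F, G, B, H.
C starts after A ends; A is clear from here.
D starts after C ends; C is clear from here.
E starts after D ends; D is clear from here.
F starts after E ends; E is clear from here.
G starts before F ends → F and G overlap.
B starts after F ends; F is clear from here.
B starts exactly when G ends (back-to-back, no overlap); G is clear from here.
H starts before B ends → B and H overlap.
Overlapping pairs: B & H, F & G — 2 in total.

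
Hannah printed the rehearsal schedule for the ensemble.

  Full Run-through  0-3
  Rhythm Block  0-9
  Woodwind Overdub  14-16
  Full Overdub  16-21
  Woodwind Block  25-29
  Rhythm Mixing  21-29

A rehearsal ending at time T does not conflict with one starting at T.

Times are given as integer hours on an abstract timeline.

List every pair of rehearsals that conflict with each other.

Full Run-through & Rhythm Block, Rhythm Mixing & Woodwind Block

Sorted by start: Full Run-through, Rhythm Block, Woodwind Overdub, Full Overdub, Rhythm Mixing, Woodwind Block.
Rhythm Block starts before Full Run-through ends → Full Run-through and Rhythm Block overlap.
Woodwind Overdub starts after Full Run-through ends; Full Run-through is clear from here.
Woodwind Overdub starts after Rhythm Block ends; Rhythm Block is clear from here.
Full Overdub starts exactly when Woodwind Overdub ends (back-to-back, no overlap); Woodwind Overdub is clear from here.
Rhythm Mixing starts exactly when Full Overdub ends (back-to-back, no overlap); Full Overdub is clear from here.
Woodwind Block starts before Rhythm Mixing ends → Rhythm Mixing and Woodwind Block overlap.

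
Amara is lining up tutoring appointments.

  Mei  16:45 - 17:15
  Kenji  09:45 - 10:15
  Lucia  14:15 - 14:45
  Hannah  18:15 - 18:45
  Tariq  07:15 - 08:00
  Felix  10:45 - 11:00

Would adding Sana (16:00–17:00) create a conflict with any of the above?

Yes — it overlaps Mei

Tariq: ends 08:00 at or before Sana starts 16:00 → clear.
Kenji: ends 10:15 at or before Sana starts 16:00 → clear.
Felix: ends 11:00 at or before Sana starts 16:00 → clear.
Lucia: ends 14:45 at or before Sana starts 16:00 → clear.
Mei: starts 16:45 before Sana ends 17:00, and ends 17:15 after Sana starts 16:00 → overlap.
Hannah: starts 18:15 at or after Sana ends 17:00 → clear.
Sana overlaps Mei.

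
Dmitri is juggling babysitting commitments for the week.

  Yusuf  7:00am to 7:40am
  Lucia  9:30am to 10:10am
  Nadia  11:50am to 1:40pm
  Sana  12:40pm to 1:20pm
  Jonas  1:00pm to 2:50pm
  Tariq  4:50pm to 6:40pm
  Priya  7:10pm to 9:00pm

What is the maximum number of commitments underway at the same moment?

Sort all start/end points and keep a running count:
7:00am start Yusuf → 1
7:40am end Yusuf → 0
9:30am start Lucia → 1
10:10am end Lucia → 0
11:50am start Nadia → 1
12:40pm start Sana → 2
1:00pm start Jonas → 3
1:20pm end Sana → 2
1:40pm end Nadia → 1
2:50pm end Jonas → 0
4:50pm start Tariq → 1
6:40pm end Tariq → 0
7:10pm start Priya → 1
9:00pm end Priya → 0
Peak is 3, at 1:00pm (Jonas, Nadia, Sana).

3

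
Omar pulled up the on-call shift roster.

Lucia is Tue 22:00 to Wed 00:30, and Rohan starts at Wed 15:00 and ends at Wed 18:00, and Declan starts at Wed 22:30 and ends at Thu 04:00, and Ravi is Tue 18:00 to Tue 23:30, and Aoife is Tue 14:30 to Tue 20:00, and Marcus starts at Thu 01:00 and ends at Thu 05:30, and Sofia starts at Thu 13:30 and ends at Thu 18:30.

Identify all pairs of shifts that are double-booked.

Aoife & Ravi, Declan & Marcus, Lucia & Ravi

Two intervals overlap when each starts before the other ends.
Sorted by start: Aoife, Ravi, Lucia, Rohan, Declan, Marcus, Sofia.
Ravi starts before Aoife ends → Aoife and Ravi overlap.
Lucia starts after Aoife ends, so Aoife has no further overlaps.
Lucia starts before Ravi ends → Ravi and Lucia overlap.
Rohan starts after Ravi ends, so Ravi has no further overlaps.
Rohan starts after Lucia ends, so Lucia has no further overlaps.
Declan starts after Rohan ends, so Rohan has no further overlaps.
Marcus starts before Declan ends → Declan and Marcus overlap.
Sofia starts after Declan ends.
Sofia starts after Marcus ends.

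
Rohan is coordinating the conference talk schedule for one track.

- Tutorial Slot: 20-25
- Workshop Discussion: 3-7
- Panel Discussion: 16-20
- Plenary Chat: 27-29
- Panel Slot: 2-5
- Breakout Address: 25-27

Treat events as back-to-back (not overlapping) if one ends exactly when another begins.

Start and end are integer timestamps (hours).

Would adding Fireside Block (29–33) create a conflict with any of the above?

Panel Slot: ends 5 at or before Fireside Block starts 29 → clear.
Workshop Discussion: ends 7 at or before Fireside Block starts 29 → clear.
Panel Discussion: ends 20 at or before Fireside Block starts 29 → clear.
Tutorial Slot: ends 25 at or before Fireside Block starts 29 → clear.
Breakout Address: ends 27 at or before Fireside Block starts 29 → clear.
Plenary Chat: ends 29 at or before Fireside Block starts 29 → clear.

No — it doesn't clash with anything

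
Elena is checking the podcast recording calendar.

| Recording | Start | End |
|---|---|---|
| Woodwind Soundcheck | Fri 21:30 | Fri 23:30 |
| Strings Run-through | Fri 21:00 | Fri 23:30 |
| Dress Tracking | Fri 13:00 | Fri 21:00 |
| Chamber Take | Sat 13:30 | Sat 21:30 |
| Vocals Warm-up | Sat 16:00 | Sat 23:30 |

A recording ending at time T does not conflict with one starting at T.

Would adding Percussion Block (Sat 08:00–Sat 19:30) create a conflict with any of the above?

Dress Tracking: ends Fri 21:00 at or before Percussion Block starts Sat 08:00 → clear.
Strings Run-through: ends Fri 23:30 at or before Percussion Block starts Sat 08:00 → clear.
Woodwind Soundcheck: ends Fri 23:30 at or before Percussion Block starts Sat 08:00 → clear.
Chamber Take: starts Sat 13:30 before Percussion Block ends Sat 19:30, and ends Sat 21:30 after Percussion Block starts Sat 08:00 → overlap.
Vocals Warm-up: starts Sat 16:00 before Percussion Block ends Sat 19:30, and ends Sat 23:30 after Percussion Block starts Sat 08:00 → overlap.
Percussion Block overlaps Vocals Warm-up, Chamber Take.

Yes — it overlaps Chamber Take, Vocals Warm-up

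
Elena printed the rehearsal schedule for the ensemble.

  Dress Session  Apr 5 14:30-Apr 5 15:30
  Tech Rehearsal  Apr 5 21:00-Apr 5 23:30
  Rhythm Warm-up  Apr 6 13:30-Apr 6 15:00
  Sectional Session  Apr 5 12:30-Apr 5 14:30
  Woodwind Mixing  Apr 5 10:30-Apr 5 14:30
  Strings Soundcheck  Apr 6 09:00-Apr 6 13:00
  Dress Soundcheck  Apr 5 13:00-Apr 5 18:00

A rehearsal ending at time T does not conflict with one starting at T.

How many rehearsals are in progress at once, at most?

3

Sweep the timeline, counting +1 at each start and −1 at each end (ends before starts at a tie):
Apr 5 10:30 start Woodwind Mixing → 1
Apr 5 12:30 start Sectional Session → 2
Apr 5 13:00 start Dress Soundcheck → 3
Apr 5 14:30 end Sectional Session → 2
Apr 5 14:30 end Woodwind Mixing → 1
Apr 5 14:30 start Dress Session → 2
Apr 5 15:30 end Dress Session → 1
Apr 5 18:00 end Dress Soundcheck → 0
Apr 5 21:00 start Tech Rehearsal → 1
Apr 5 23:30 end Tech Rehearsal → 0
Apr 6 09:00 start Strings Soundcheck → 1
Apr 6 13:00 end Strings Soundcheck → 0
Apr 6 13:30 start Rhythm Warm-up → 1
Apr 6 15:00 end Rhythm Warm-up → 0
Peak is 3, at Apr 5 13:00 (Dress Soundcheck, Sectional Session, Woodwind Mixing).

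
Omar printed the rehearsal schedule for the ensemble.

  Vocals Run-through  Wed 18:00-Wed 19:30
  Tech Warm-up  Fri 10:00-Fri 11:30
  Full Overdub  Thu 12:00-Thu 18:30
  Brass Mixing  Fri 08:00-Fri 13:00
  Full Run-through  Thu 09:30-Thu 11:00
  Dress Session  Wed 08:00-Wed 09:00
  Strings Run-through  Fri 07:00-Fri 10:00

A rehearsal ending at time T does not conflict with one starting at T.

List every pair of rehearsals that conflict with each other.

Check each pair: they overlap iff neither finishes before the other starts.
Sorted by start: Dress Session, Vocals Run-through, Full Run-through, Full Overdub, Strings Run-through, Brass Mixing, Tech Warm-up.
Vocals Run-through starts after Dress Session ends; Dress Session is clear from here.
Full Run-through starts after Vocals Run-through ends; Vocals Run-through is clear from here.
Full Overdub starts after Full Run-through ends; Full Run-through is clear from here.
Strings Run-through starts after Full Overdub ends; Full Overdub is clear from here.
Brass Mixing starts before Strings Run-through ends → Strings Run-through and Brass Mixing overlap.
Tech Warm-up starts exactly when Strings Run-through ends (back-to-back, no overlap).
Tech Warm-up starts before Brass Mixing ends → Brass Mixing and Tech Warm-up overlap.

Brass Mixing & Strings Run-through, Brass Mixing & Tech Warm-up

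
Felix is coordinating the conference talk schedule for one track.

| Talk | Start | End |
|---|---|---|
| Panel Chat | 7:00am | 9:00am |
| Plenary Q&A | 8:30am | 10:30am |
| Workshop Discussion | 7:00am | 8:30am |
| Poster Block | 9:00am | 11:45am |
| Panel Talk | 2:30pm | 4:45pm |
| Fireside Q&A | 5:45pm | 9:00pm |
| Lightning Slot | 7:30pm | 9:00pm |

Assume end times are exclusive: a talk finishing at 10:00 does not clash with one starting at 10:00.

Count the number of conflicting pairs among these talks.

Sorted by start: Panel Chat, Workshop Discussion, Plenary Q&A, Poster Block, Panel Talk, Fireside Q&A, Lightning Slot.
Workshop Discussion starts before Panel Chat ends → Panel Chat and Workshop Discussion overlap.
Plenary Q&A starts before Panel Chat ends → Panel Chat and Plenary Q&A overlap.
Poster Block starts exactly when Panel Chat ends (back-to-back, no overlap) — done with Panel Chat.
Plenary Q&A starts exactly when Workshop Discussion ends (back-to-back, no overlap) — done with Workshop Discussion.
Poster Block starts before Plenary Q&A ends → Plenary Q&A and Poster Block overlap.
Panel Talk starts after Plenary Q&A ends — done with Plenary Q&A.
Panel Talk starts after Poster Block ends — done with Poster Block.
Fireside Q&A starts after Panel Talk ends — done with Panel Talk.
Lightning Slot starts before Fireside Q&A ends → Fireside Q&A and Lightning Slot overlap.
Overlapping pairs: Fireside Q&A & Lightning Slot, Panel Chat & Plenary Q&A, Panel Chat & Workshop Discussion, Plenary Q&A & Poster Block — 4 in total.

4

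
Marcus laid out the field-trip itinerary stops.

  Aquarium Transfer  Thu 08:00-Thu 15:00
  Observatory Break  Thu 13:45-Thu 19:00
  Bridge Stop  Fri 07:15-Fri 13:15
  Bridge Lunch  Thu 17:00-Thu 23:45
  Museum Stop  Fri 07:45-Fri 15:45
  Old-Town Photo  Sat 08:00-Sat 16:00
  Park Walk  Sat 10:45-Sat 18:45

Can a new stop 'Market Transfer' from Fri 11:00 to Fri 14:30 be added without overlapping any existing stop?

No — it overlaps Bridge Stop, Museum Stop

Aquarium Transfer: ends Thu 15:00 at or before Market Transfer starts Fri 11:00 → clear.
Observatory Break: ends Thu 19:00 at or before Market Transfer starts Fri 11:00 → clear.
Bridge Lunch: ends Thu 23:45 at or before Market Transfer starts Fri 11:00 → clear.
Bridge Stop: starts Fri 07:15 before Market Transfer ends Fri 14:30, and ends Fri 13:15 after Market Transfer starts Fri 11:00 → overlap.
Museum Stop: starts Fri 07:45 before Market Transfer ends Fri 14:30, and ends Fri 15:45 after Market Transfer starts Fri 11:00 → overlap.
Old-Town Photo: starts Sat 08:00 at or after Market Transfer ends Fri 14:30 → clear.
Park Walk: starts Sat 10:45 at or after Market Transfer ends Fri 14:30 → clear.
Market Transfer overlaps Bridge Stop, Museum Stop.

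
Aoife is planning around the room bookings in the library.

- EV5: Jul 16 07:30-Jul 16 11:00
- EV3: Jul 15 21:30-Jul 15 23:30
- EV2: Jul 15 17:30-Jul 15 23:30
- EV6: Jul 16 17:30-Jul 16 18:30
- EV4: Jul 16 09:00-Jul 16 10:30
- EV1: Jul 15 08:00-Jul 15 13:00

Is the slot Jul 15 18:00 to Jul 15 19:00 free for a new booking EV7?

No — it overlaps EV2

EV1: ends Jul 15 13:00 at or before EV7 starts Jul 15 18:00 → clear.
EV2: starts Jul 15 17:30 before EV7 ends Jul 15 19:00, and ends Jul 15 23:30 after EV7 starts Jul 15 18:00 → overlap.
EV3: starts Jul 15 21:30 at or after EV7 ends Jul 15 19:00 → clear.
EV5: starts Jul 16 07:30 at or after EV7 ends Jul 15 19:00 → clear.
EV4: starts Jul 16 09:00 at or after EV7 ends Jul 15 19:00 → clear.
EV6: starts Jul 16 17:30 at or after EV7 ends Jul 15 19:00 → clear.
EV7 overlaps EV2.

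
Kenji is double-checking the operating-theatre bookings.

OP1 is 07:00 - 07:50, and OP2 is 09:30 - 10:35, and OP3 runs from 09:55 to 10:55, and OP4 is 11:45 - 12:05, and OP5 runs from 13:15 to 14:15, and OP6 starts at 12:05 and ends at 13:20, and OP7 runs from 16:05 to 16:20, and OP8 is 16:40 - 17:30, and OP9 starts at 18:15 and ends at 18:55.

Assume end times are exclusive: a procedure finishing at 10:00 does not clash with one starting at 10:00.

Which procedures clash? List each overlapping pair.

OP2 & OP3, OP5 & OP6

Two intervals overlap when each starts before the other ends.
Sorted by start: OP1, OP2, OP3, OP4, OP6, OP5, OP7, OP8, OP9.
OP2 starts after OP1 ends, so OP1 has no further overlaps.
OP3 starts before OP2 ends → OP2 and OP3 overlap.
OP4 starts after OP2 ends, so OP2 has no further overlaps.
OP4 starts after OP3 ends, so OP3 has no further overlaps.
OP6 starts exactly when OP4 ends (back-to-back, no overlap), so OP4 has no further overlaps.
OP5 starts before OP6 ends → OP6 and OP5 overlap.
OP7 starts after OP6 ends, so OP6 has no further overlaps.
OP7 starts after OP5 ends, so OP5 has no further overlaps.
OP8 starts after OP7 ends, so OP7 has no further overlaps.
OP9 starts after OP8 ends.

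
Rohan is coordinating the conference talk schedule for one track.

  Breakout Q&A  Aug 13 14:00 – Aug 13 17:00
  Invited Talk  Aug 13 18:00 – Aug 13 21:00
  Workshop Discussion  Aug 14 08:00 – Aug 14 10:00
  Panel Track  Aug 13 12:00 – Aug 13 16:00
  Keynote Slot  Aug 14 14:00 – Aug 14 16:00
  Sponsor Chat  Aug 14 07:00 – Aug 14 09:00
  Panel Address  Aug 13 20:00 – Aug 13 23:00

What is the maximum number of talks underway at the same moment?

2

Walk through starts and ends in time order (an end at T is processed before a start at T):
Aug 13 12:00 start Panel Track → 1
Aug 13 14:00 start Breakout Q&A → 2
Aug 13 16:00 end Panel Track → 1
Aug 13 17:00 end Breakout Q&A → 0
Aug 13 18:00 start Invited Talk → 1
Aug 13 20:00 start Panel Address → 2
Aug 13 21:00 end Invited Talk → 1
Aug 13 23:00 end Panel Address → 0
Aug 14 07:00 start Sponsor Chat → 1
Aug 14 08:00 start Workshop Discussion → 2
Aug 14 09:00 end Sponsor Chat → 1
Aug 14 10:00 end Workshop Discussion → 0
Aug 14 14:00 start Keynote Slot → 1
Aug 14 16:00 end Keynote Slot → 0
Peak is 2, at Aug 13 14:00 (Breakout Q&A, Panel Track).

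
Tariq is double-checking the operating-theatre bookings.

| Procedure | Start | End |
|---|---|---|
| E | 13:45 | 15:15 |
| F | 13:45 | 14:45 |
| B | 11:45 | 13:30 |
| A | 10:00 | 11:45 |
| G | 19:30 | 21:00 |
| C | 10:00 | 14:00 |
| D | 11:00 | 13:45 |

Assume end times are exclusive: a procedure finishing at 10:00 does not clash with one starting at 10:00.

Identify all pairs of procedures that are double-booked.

A & C, A & D, B & C, B & D, C & D, C & E, C & F, E & F

Sorted by start: A, C, D, B, E, F, G.
C starts before A ends → A and C overlap.
D starts before A ends → A and D overlap.
B starts exactly when A ends (back-to-back, no overlap) — done with A.
D starts before C ends → C and D overlap.
B starts before C ends → C and B overlap.
E starts before C ends → C and E overlap.
F starts before C ends → C and F overlap.
G starts after C ends.
B starts before D ends → D and B overlap.
E starts exactly when D ends (back-to-back, no overlap) — done with D.
E starts after B ends — done with B.
F starts before E ends → E and F overlap.
G starts after E ends.
G starts after F ends.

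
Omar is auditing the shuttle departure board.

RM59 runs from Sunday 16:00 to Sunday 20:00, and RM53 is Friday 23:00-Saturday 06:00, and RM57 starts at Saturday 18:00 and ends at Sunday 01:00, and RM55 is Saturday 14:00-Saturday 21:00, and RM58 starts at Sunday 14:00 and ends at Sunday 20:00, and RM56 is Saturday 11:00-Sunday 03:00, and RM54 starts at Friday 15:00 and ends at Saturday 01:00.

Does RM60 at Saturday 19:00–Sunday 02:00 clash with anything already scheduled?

Yes — it overlaps RM55, RM56, RM57

RM54: ends Saturday 01:00 at or before RM60 starts Saturday 19:00 → clear.
RM53: ends Saturday 06:00 at or before RM60 starts Saturday 19:00 → clear.
RM56: starts Saturday 11:00 before RM60 ends Sunday 02:00, and ends Sunday 03:00 after RM60 starts Saturday 19:00 → overlap.
RM55: starts Saturday 14:00 before RM60 ends Sunday 02:00, and ends Saturday 21:00 after RM60 starts Saturday 19:00 → overlap.
RM57: starts Saturday 18:00 before RM60 ends Sunday 02:00, and ends Sunday 01:00 after RM60 starts Saturday 19:00 → overlap.
RM58: starts Sunday 14:00 at or after RM60 ends Sunday 02:00 → clear.
RM59: starts Sunday 16:00 at or after RM60 ends Sunday 02:00 → clear.
RM60 overlaps RM55, RM56, RM57.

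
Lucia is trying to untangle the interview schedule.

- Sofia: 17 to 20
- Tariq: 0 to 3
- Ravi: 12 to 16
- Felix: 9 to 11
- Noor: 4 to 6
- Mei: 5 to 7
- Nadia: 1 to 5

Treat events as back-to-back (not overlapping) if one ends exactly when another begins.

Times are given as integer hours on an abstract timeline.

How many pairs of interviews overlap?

Two intervals overlap when each starts before the other ends.
Sorted by start: Tariq, Nadia, Noor, Mei, Felix, Ravi, Sofia.
Nadia starts before Tariq ends → Tariq and Nadia overlap.
Noor starts after Tariq ends, so Tariq has no further overlaps.
Noor starts before Nadia ends → Nadia and Noor overlap.
Mei starts exactly when Nadia ends (back-to-back, no overlap), so Nadia has no further overlaps.
Mei starts before Noor ends → Noor and Mei overlap.
Felix starts after Noor ends, so Noor has no further overlaps.
Felix starts after Mei ends, so Mei has no further overlaps.
Ravi starts after Felix ends, so Felix has no further overlaps.
Sofia starts after Ravi ends.
Overlapping pairs: Mei & Noor, Nadia & Noor, Nadia & Tariq — 3 in total.

3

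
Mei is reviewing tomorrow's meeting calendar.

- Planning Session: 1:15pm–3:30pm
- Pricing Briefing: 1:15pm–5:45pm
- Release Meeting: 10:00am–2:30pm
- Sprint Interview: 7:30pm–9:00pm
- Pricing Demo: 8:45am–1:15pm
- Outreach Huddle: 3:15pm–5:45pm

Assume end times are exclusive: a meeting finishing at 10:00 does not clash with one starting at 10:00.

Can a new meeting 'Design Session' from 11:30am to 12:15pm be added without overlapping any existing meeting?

No — it overlaps Pricing Demo, Release Meeting

Pricing Demo: starts 8:45am before Design Session ends 12:15pm, and ends 1:15pm after Design Session starts 11:30am → overlap.
Release Meeting: starts 10:00am before Design Session ends 12:15pm, and ends 2:30pm after Design Session starts 11:30am → overlap.
Planning Session: starts 1:15pm at or after Design Session ends 12:15pm → clear.
Pricing Briefing: starts 1:15pm at or after Design Session ends 12:15pm → clear.
Outreach Huddle: starts 3:15pm at or after Design Session ends 12:15pm → clear.
Sprint Interview: starts 7:30pm at or after Design Session ends 12:15pm → clear.
Design Session overlaps Release Meeting, Pricing Demo.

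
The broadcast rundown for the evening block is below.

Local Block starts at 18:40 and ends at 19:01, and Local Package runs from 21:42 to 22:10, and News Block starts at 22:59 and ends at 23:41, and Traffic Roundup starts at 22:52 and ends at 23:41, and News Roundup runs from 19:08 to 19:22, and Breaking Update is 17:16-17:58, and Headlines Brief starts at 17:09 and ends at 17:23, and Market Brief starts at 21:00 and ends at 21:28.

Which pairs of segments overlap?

Breaking Update & Headlines Brief, News Block & Traffic Roundup

Two intervals overlap when each starts before the other ends.
Sorted by start: Headlines Brief, Breaking Update, Local Block, News Roundup, Market Brief, Local Package, Traffic Roundup, News Block.
Breaking Update starts before Headlines Brief ends → Headlines Brief and Breaking Update overlap.
Local Block starts after Headlines Brief ends — done with Headlines Brief.
Local Block starts after Breaking Update ends — done with Breaking Update.
News Roundup starts after Local Block ends — done with Local Block.
Market Brief starts after News Roundup ends — done with News Roundup.
Local Package starts after Market Brief ends — done with Market Brief.
Traffic Roundup starts after Local Package ends — done with Local Package.
News Block starts before Traffic Roundup ends → Traffic Roundup and News Block overlap.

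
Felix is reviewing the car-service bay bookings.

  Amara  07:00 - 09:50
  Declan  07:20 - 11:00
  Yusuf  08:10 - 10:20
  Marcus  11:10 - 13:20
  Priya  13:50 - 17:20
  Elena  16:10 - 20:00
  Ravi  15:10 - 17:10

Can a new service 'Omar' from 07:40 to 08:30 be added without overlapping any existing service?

Amara: starts 07:00 before Omar ends 08:30, and ends 09:50 after Omar starts 07:40 → overlap.
Declan: starts 07:20 before Omar ends 08:30, and ends 11:00 after Omar starts 07:40 → overlap.
Yusuf: starts 08:10 before Omar ends 08:30, and ends 10:20 after Omar starts 07:40 → overlap.
Marcus: starts 11:10 at or after Omar ends 08:30 → clear.
Priya: starts 13:50 at or after Omar ends 08:30 → clear.
Ravi: starts 15:10 at or after Omar ends 08:30 → clear.
Elena: starts 16:10 at or after Omar ends 08:30 → clear.
Omar overlaps Amara, Declan, Yusuf.

No — it overlaps Amara, Declan, Yusuf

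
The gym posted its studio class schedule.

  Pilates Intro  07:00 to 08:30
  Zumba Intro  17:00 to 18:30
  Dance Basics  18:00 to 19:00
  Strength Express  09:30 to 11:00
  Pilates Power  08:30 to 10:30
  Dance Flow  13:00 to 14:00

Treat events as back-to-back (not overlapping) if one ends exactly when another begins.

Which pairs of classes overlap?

Sorted by start: Pilates Intro, Pilates Power, Strength Express, Dance Flow, Zumba Intro, Dance Basics.
Pilates Power starts exactly when Pilates Intro ends (back-to-back, no overlap), so Pilates Intro has no further overlaps.
Strength Express starts before Pilates Power ends → Pilates Power and Strength Express overlap.
Dance Flow starts after Pilates Power ends, so Pilates Power has no further overlaps.
Dance Flow starts after Strength Express ends, so Strength Express has no further overlaps.
Zumba Intro starts after Dance Flow ends, so Dance Flow has no further overlaps.
Dance Basics starts before Zumba Intro ends → Zumba Intro and Dance Basics overlap.

Dance Basics & Zumba Intro, Pilates Power & Strength Express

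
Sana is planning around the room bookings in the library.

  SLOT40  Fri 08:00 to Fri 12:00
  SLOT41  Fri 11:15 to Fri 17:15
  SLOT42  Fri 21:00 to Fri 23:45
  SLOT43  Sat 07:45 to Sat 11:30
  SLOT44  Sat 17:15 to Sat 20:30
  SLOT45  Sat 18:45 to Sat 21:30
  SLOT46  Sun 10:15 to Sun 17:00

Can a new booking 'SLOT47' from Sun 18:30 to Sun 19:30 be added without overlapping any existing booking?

SLOT40: ends Fri 12:00 at or before SLOT47 starts Sun 18:30 → clear.
SLOT41: ends Fri 17:15 at or before SLOT47 starts Sun 18:30 → clear.
SLOT42: ends Fri 23:45 at or before SLOT47 starts Sun 18:30 → clear.
SLOT43: ends Sat 11:30 at or before SLOT47 starts Sun 18:30 → clear.
SLOT44: ends Sat 20:30 at or before SLOT47 starts Sun 18:30 → clear.
SLOT45: ends Sat 21:30 at or before SLOT47 starts Sun 18:30 → clear.
SLOT46: ends Sun 17:00 at or before SLOT47 starts Sun 18:30 → clear.

Yes — the slot is free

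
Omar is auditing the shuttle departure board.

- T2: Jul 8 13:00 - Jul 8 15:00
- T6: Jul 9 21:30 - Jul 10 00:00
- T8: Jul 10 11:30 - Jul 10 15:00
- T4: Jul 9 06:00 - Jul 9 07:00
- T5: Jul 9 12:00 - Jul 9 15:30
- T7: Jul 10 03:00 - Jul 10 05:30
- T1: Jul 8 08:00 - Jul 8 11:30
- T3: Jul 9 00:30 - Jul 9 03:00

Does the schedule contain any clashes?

No

Sorted by start: T1, T2, T3, T4, T5, T6, T7, T8.
T2 starts after T1 ends — done with T1.
T3 starts after T2 ends — done with T2.
T4 starts after T3 ends — done with T3.
T5 starts after T4 ends — done with T4.
T6 starts after T5 ends — done with T5.
T7 starts after T6 ends — done with T6.
T8 starts after T7 ends.
Every pair is clear; the schedule has no overlaps.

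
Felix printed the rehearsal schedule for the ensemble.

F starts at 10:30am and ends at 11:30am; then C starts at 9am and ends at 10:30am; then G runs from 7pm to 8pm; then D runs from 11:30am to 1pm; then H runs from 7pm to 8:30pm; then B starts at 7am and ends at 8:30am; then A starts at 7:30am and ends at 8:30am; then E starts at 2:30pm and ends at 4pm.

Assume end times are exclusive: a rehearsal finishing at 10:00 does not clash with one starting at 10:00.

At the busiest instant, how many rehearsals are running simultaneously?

2

Sweep the timeline, counting +1 at each start and −1 at each end (ends before starts at a tie):
7am start B → 1
7:30am start A → 2
8:30am end A → 1
8:30am end B → 0
9am start C → 1
10:30am end C → 0
10:30am start F → 1
11:30am end F → 0
11:30am start D → 1
1pm end D → 0
2:30pm start E → 1
4pm end E → 0
7pm start G → 1
7pm start H → 2
8pm end G → 1
8:30pm end H → 0
Peak is 2, at 7:30am (A, B).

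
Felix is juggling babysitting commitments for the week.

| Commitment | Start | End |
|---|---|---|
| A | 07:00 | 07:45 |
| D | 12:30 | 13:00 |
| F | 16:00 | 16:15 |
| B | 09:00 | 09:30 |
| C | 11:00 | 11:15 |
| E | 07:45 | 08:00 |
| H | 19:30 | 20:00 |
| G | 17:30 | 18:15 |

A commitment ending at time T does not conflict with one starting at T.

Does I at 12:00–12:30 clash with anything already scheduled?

No — it doesn't clash with anything

A: ends 07:45 at or before I starts 12:00 → clear.
E: ends 08:00 at or before I starts 12:00 → clear.
B: ends 09:30 at or before I starts 12:00 → clear.
C: ends 11:15 at or before I starts 12:00 → clear.
D: starts 12:30 at or after I ends 12:30 → clear.
F: starts 16:00 at or after I ends 12:30 → clear.
G: starts 17:30 at or after I ends 12:30 → clear.
H: starts 19:30 at or after I ends 12:30 → clear.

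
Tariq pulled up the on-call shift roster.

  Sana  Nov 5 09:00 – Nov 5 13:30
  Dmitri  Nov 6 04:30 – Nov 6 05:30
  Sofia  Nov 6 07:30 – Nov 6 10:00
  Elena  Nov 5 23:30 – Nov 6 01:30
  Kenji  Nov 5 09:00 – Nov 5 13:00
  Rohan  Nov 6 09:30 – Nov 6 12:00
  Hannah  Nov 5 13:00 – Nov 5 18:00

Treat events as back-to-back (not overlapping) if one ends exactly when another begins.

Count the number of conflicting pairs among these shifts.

Sorted by start: Sana, Kenji, Hannah, Elena, Dmitri, Sofia, Rohan.
Kenji starts before Sana ends → Sana and Kenji overlap.
Hannah starts before Sana ends → Sana and Hannah overlap.
Elena starts after Sana ends; Sana is clear from here.
Hannah starts exactly when Kenji ends (back-to-back, no overlap); Kenji is clear from here.
Elena starts after Hannah ends; Hannah is clear from here.
Dmitri starts after Elena ends; Elena is clear from here.
Sofia starts after Dmitri ends; Dmitri is clear from here.
Rohan starts before Sofia ends → Sofia and Rohan overlap.
Overlapping pairs: Hannah & Sana, Kenji & Sana, Rohan & Sofia — 3 in total.

3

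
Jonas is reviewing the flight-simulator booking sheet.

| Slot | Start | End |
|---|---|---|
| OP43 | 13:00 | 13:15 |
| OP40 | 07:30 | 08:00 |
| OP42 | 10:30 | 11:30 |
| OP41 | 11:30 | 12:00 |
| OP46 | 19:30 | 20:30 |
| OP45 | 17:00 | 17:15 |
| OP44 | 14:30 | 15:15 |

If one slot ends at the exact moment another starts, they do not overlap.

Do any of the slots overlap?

Sorted by start: OP40, OP42, OP41, OP43, OP44, OP45, OP46.
OP42 starts after OP40 ends — done with OP40.
OP41 starts exactly when OP42 ends (back-to-back, no overlap) — done with OP42.
OP43 starts after OP41 ends — done with OP41.
OP44 starts after OP43 ends — done with OP43.
OP45 starts after OP44 ends — done with OP44.
OP46 starts after OP45 ends.
Every pair is clear; the schedule has no overlaps.

No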